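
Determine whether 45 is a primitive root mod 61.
45^{30} ≡ 1 (mod 61) and 30 < 60, so ord_61(45) = 30 ≠ 60 and 45 is not a primitive root.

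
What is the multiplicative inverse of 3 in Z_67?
Since 67 is prime, by Fermat 3^(-1) ≡ 3^{65} ≡ 45 (mod 67). Verify: 3 × 45 = 135 ≡ 1 (mod 67)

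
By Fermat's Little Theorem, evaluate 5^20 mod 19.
By Fermat: 5^{18} ≡ 1 (mod 19). So 5^{20} = 5^{18} · 5^{2} ≡ 5^{2} ≡ 6 (mod 19)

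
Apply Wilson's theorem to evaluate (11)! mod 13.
(12)! = (11)! × (12) ≡ -1 (mod 13). So (11)! ≡ -1 × (12)^(-1) ≡ (-1)×(-1) = 1 (mod 13)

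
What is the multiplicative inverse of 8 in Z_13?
Since 13 is prime, by Fermat 8^(-1) ≡ 8^{11} ≡ 5 (mod 13). Verify: 8 × 5 = 40 ≡ 1 (mod 13)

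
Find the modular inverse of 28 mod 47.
Since 47 is prime, by Fermat 28^(-1) ≡ 28^{45} ≡ 42 mod 47. Verify: 28 × 42 = 1176 ≡ 1 mod 47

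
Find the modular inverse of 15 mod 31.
Since 31 is prime, by Fermat 15^(-1) ≡ 15^{29} ≡ 29 mod 31. Verify: 15 × 29 = 435 ≡ 1 mod 31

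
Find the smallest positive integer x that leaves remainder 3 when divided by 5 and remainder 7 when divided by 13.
M = 5 × 13 = 65. M₁ = 13, y₁ ≡ 2 (mod 5). M₂ = 5, y₂ ≡ 8 (mod 13). x = 3×13×2 + 7×5×8 ≡ 33 (mod 65)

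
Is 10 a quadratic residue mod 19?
By Euler's criterion: 10^{9} ≡ 18 (mod 19). Since this equals -1 (≡ 18), 10 is not a QR.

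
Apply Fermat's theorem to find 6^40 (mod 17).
By Fermat: 6^{16} ≡ 1 (mod 17). 40 = 2×16 + 8. So 6^{40} ≡ 6^{8} ≡ 16 (mod 17)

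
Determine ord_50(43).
Powers of 43 mod 50: 43^1≡43, 43^2≡49, 43^3≡7, 43^4≡1. So the order of 43 is 4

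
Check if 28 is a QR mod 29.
By Euler's criterion: 28^{14} ≡ 1 mod 29. Since this equals 1, 28 is a QR.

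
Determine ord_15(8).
Powers of 8 mod 15: 8^1≡8, 8^2≡4, 8^3≡2, 8^4≡1. ord_15(8) = 4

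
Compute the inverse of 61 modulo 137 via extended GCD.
Extended GCD: 61(9) + 137(-4) = 1. So 61^(-1) ≡ 9 (mod 137). Verify: 61 × 9 = 549 ≡ 1 (mod 137)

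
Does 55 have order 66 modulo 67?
55^{33} ≡ 1 mod 67 and 33 < 66, so ord_67(55) = 33 ≠ 66 and 55 is not a primitive root.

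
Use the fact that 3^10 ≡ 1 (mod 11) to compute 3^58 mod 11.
By Fermat: 3^{10} ≡ 1 (mod 11). 58 = 5×10 + 8. So 3^{58} ≡ 3^{8} ≡ 5 (mod 11)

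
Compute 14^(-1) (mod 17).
Since 17 is prime, by Fermat 14^(-1) ≡ 14^{15} ≡ 11 (mod 17). Verify: 14 × 11 = 154 ≡ 1 (mod 17)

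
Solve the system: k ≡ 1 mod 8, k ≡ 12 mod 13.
M = 8 × 13 = 104. M₁ = 13, y₁ ≡ 5 mod 8. M₂ = 8, y₂ ≡ 5 mod 13. k = 1×13×5 + 12×8×5 ≡ 25 mod 104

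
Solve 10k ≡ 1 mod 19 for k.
Since 19 is prime, by Fermat 10^(-1) ≡ 10^{17} ≡ 2 mod 19. Verify: 10 × 2 = 20 ≡ 1 mod 19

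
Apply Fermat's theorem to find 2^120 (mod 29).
By Fermat: 2^{28} ≡ 1 (mod 29). 120 = 4×28 + 8. So 2^{120} ≡ 2^{8} ≡ 24 (mod 29)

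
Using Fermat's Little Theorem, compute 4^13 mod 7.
By Fermat: 4^{6} ≡ 1 (mod 7). 13 = 2×6 + 1. So 4^{13} ≡ 4^{1} ≡ 4 (mod 7)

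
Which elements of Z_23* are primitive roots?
There are φ(22) = 10 primitive roots mod 23: {5, 7, 10, 11, 14, 15, 17, 19, 20, 21}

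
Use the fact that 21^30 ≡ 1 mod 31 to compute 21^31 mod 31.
By Fermat: 21^{30} ≡ 1 mod 31. So 21^{31} = 21^{30} · 21^{1} ≡ 21^{1} ≡ 21 mod 31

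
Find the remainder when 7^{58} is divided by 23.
By Fermat: 7^{22} ≡ 1 (mod 23). 58 = 2×22 + 14. So 7^{58} ≡ 7^{14} ≡ 2 (mod 23)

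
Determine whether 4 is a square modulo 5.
By Euler's criterion: 4^{2} ≡ 1 mod 5. Since this equals 1, 4 is a QR.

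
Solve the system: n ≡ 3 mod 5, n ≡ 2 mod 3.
M = 5 × 3 = 15. M₁ = 3, y₁ ≡ 2 mod 5. M₂ = 5, y₂ ≡ 2 mod 3. n = 3×3×2 + 2×5×2 ≡ 8 mod 15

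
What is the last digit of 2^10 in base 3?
Using Fermat: 2^{2} ≡ 1 mod 3. 10 ≡ 0 mod 2. So 2^{10} ≡ 2^{0} ≡ 1 mod 3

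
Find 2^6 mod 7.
Using Fermat: 2^{6} ≡ 1 mod 7. 6 ≡ 0 mod 6. So 2^{6} ≡ 2^{0} ≡ 1 mod 7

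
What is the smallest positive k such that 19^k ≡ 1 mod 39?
Powers of 19 mod 39: 19^1≡19, 19^2≡10, 19^3≡34, 19^4≡22, 19^5≡28, 19^6≡25, 19^7≡7, 19^8≡16, 19^9≡31, 19^10≡4, 19^11≡37, 19^12≡1. Order = 12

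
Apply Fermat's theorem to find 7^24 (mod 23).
By Fermat: 7^{22} ≡ 1 (mod 23). So 7^{24} = 7^{22} · 7^{2} ≡ 7^{2} ≡ 3 (mod 23)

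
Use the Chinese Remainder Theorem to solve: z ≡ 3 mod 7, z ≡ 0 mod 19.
M = 7 × 19 = 133. M₁ = 19, y₁ ≡ 3 mod 7. M₂ = 7, y₂ ≡ 11 mod 19. z = 3×19×3 + 0×7×11 ≡ 38 mod 133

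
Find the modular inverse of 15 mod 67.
Since 67 is prime, by Fermat 15^(-1) ≡ 15^{65} ≡ 9 mod 67. Verify: 15 × 9 = 135 ≡ 1 mod 67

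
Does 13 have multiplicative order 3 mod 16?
Powers of 13 mod 16: 13^1≡13, 13^2≡9, 13^3≡5, 13^4≡1. 13^3≡5≢1, so ord ≠ 3. No, the actual order is 4.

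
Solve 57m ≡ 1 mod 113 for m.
Since 113 is prime, by Fermat 57^(-1) ≡ 57^{111} ≡ 2 mod 113. Verify: 57 × 2 = 114 ≡ 1 mod 113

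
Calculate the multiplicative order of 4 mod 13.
Powers of 4 mod 13: 4^1≡4, 4^2≡3, 4^3≡12, 4^4≡9, 4^5≡10, 4^6≡1. Order = 6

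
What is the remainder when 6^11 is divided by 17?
By repeated squaring mod 17: 6^{1}≡6, 6^{2}≡2, 6^{4}≡4, 6^{8}≡16. Then 6^{11} = 6^{8+2+1} ≡ 16 × 2 × 6 ≡ 5 mod 17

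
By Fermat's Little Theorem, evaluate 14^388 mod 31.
By Fermat: 14^{30} ≡ 1 (mod 31). 388 ≡ 28 (mod 30). So 14^{388} ≡ 14^{28} ≡ 28 (mod 31)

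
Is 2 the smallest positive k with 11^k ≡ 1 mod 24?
Powers of 11 mod 24: 11^1≡11, 11^2≡1. First k with 11^k≡1 is k=2. Yes, ord_24(11) = 2.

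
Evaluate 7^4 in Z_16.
7^{4} = 2401 ≡ 1 mod 16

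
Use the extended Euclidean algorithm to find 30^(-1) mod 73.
Extended GCD: 30(-17) + 73(7) = 1. So 30^(-1) ≡ -17 ≡ 56 (mod 73). Verify: 30 × 56 = 1680 ≡ 1 (mod 73)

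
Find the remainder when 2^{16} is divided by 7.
By Fermat: 2^{6} ≡ 1 mod 7. 16 = 2×6 + 4. So 2^{16} ≡ 2^{4} ≡ 2 mod 7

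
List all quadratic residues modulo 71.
QRs mod 71: {1, 2, 3, 4, 5, 6, 8, 9, 10, 12, 15, 16, 18, 19, 20, 24, 25, 27, 29, 30, 32, 36, 37, 38, 40, 43, 45, 48, 49, 50, 54, 57, 58, 60, 64}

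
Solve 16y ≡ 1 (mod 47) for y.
Since 47 is prime, by Fermat 16^(-1) ≡ 16^{45} ≡ 3 (mod 47). Verify: 16 × 3 = 48 ≡ 1 (mod 47)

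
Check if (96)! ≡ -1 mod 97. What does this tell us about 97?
(96)! mod 97 = 96. Since this equals -1 mod 97, Wilson confirms 97 is prime.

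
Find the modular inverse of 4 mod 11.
Since 11 is prime, by Fermat 4^(-1) ≡ 4^{9} ≡ 3 mod 11. Verify: 4 × 3 = 12 ≡ 1 mod 11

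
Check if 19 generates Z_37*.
ord_37(19) divides 36. For each prime q|36: 19^{18}≡36, 19^{12}≡10, none ≡ 1. So 19 has order 36 and is a primitive root mod 37.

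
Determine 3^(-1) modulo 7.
Since 7 is prime, by Fermat 3^(-1) ≡ 3^{5} ≡ 5 mod 7. Verify: 3 × 5 = 15 ≡ 1 mod 7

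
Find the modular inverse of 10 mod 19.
Since 19 is prime, by Fermat 10^(-1) ≡ 10^{17} ≡ 2 (mod 19). Verify: 10 × 2 = 20 ≡ 1 (mod 19)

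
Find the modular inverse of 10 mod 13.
Since 13 is prime, by Fermat 10^(-1) ≡ 10^{11} ≡ 4 (mod 13). Verify: 10 × 4 = 40 ≡ 1 (mod 13)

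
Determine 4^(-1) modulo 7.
Since 7 is prime, by Fermat 4^(-1) ≡ 4^{5} ≡ 2 mod 7. Verify: 4 × 2 = 8 ≡ 1 mod 7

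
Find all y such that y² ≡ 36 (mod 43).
The square roots of 36 mod 43 are 6 and 37. Verify: 6² = 36 ≡ 36 (mod 43)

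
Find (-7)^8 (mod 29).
By repeated squaring (mod 29): (-7)^{1}≡22, (-7)^{2}≡20, (-7)^{4}≡23, (-7)^{8}≡7. So (-7)^{8} ≡ 7 (mod 29)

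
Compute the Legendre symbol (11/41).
(11/41) = 11^{20} mod 41 = -1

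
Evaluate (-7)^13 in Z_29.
By repeated squaring (mod 29): (-7)^{1}≡22, (-7)^{2}≡20, (-7)^{4}≡23, (-7)^{8}≡7. Then (-7)^{13} = (-7)^{8+4+1} ≡ 7 × 23 × 22 ≡ 4 (mod 29)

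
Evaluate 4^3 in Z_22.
4^{3} = 64 ≡ 20 (mod 22)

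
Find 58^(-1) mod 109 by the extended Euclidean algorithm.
Extended GCD: 58(47) + 109(-25) = 1. So 58^(-1) ≡ 47 mod 109. Verify: 58 × 47 = 2726 ≡ 1 mod 109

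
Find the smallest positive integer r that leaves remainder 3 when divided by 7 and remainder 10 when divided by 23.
M = 7 × 23 = 161. M₁ = 23, y₁ ≡ 4 mod 7. M₂ = 7, y₂ ≡ 10 mod 23. r = 3×23×4 + 10×7×10 ≡ 10 mod 161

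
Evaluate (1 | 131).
(1/131) = 1^{65} mod 131 = 1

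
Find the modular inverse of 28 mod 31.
Since 31 is prime, by Fermat 28^(-1) ≡ 28^{29} ≡ 10 mod 31. Verify: 28 × 10 = 280 ≡ 1 mod 31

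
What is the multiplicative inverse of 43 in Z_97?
Since 97 is prime, by Fermat 43^(-1) ≡ 43^{95} ≡ 88 mod 97. Verify: 43 × 88 = 3784 ≡ 1 mod 97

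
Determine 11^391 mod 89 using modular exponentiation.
Using Fermat: 11^{88} ≡ 1 mod 89. 391 ≡ 39 mod 88. So 11^{391} ≡ 11^{39} ≡ 73 mod 89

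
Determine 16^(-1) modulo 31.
Since 31 is prime, by Fermat 16^(-1) ≡ 16^{29} ≡ 2 mod 31. Verify: 16 × 2 = 32 ≡ 1 mod 31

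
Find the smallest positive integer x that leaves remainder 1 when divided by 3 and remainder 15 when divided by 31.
M = 3 × 31 = 93. M₁ = 31, y₁ ≡ 1 mod 3. M₂ = 3, y₂ ≡ 21 mod 31. x = 1×31×1 + 15×3×21 ≡ 46 mod 93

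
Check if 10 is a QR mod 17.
By Euler's criterion: 10^{8} ≡ 16 mod 17. Since this equals -1 (≡ 16), 10 is not a QR.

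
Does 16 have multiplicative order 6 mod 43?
Powers of 16 mod 43: 16^1≡16, 16^2≡41, 16^3≡11, 16^4≡4, 16^5≡21, 16^6≡35, 16^7≡1. 16^6≡35≢1, so ord ≠ 6. No, the actual order is 7.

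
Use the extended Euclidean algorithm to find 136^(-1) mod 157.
Extended GCD: 136(-15) + 157(13) = 1. So 136^(-1) ≡ -15 ≡ 142 (mod 157). Verify: 136 × 142 = 19312 ≡ 1 (mod 157)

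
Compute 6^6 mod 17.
By repeated squaring mod 17: 6^{1}≡6, 6^{2}≡2, 6^{4}≡4. Then 6^{6} = 6^{4+2} ≡ 4 × 2 ≡ 8 mod 17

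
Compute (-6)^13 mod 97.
By repeated squaring mod 97: (-6)^{1}≡91, (-6)^{2}≡36, (-6)^{4}≡35, (-6)^{8}≡61. Then (-6)^{13} = (-6)^{8+4+1} ≡ 61 × 35 × 91 ≡ 91 mod 97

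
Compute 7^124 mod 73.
Using Fermat: 7^{72} ≡ 1 mod 73. 124 ≡ 52 mod 72. So 7^{124} ≡ 7^{52} ≡ 65 mod 73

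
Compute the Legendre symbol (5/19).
(5/19) = 5^{9} mod 19 = 1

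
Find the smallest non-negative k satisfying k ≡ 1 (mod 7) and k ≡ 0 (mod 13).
M = 7 × 13 = 91. M₁ = 13, y₁ ≡ 6 (mod 7). M₂ = 7, y₂ ≡ 2 (mod 13). k = 1×13×6 + 0×7×2 ≡ 78 (mod 91)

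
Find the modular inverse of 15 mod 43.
Since 43 is prime, by Fermat 15^(-1) ≡ 15^{41} ≡ 23 (mod 43). Verify: 15 × 23 = 345 ≡ 1 (mod 43)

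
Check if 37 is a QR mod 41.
By Euler's criterion: 37^{20} ≡ 1 (mod 41). Since this equals 1, 37 is a QR.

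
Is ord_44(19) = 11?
Powers of 19 mod 44: 19^1≡19, 19^2≡9, 19^3≡39, 19^4≡37, 19^5≡43, 19^6≡25, 19^7≡35, 19^8≡5, 19^9≡7, 19^10≡1. Already 19^10≡1, so the order is 10 < 11. No, the actual order is 10.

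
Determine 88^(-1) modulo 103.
Since 103 is prime, by Fermat 88^(-1) ≡ 88^{101} ≡ 48 (mod 103). Verify: 88 × 48 = 4224 ≡ 1 (mod 103)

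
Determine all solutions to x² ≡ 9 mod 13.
The square roots of 9 mod 13 are 3 and 10. Verify: 3² = 9 ≡ 9 mod 13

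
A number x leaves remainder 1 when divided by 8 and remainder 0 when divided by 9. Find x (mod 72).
M = 8 × 9 = 72. M₁ = 9, y₁ ≡ 1 (mod 8). M₂ = 8, y₂ ≡ 8 (mod 9). x = 1×9×1 + 0×8×8 ≡ 9 (mod 72)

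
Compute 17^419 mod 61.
Using Fermat: 17^{60} ≡ 1 (mod 61). 419 ≡ 59 (mod 60). So 17^{419} ≡ 17^{59} ≡ 18 (mod 61)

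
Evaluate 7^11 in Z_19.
By repeated squaring (mod 19): 7^{1}≡7, 7^{2}≡11, 7^{4}≡7, 7^{8}≡11. Then 7^{11} = 7^{8+2+1} ≡ 11 × 11 × 7 ≡ 11 (mod 19)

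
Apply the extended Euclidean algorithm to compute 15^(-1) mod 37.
Extended GCD: 15(5) + 37(-2) = 1. So 15^(-1) ≡ 5 (mod 37). Verify: 15 × 5 = 75 ≡ 1 (mod 37)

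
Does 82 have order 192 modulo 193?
ord_193(82) divides 192. For each prime q|192: 82^{96}≡192, 82^{64}≡108, none ≡ 1. So 82 has order 192 and is a primitive root mod 193.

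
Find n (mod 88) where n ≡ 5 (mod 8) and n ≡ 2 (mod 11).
M = 8 × 11 = 88. M₁ = 11, y₁ ≡ 3 (mod 8). M₂ = 8, y₂ ≡ 7 (mod 11). n = 5×11×3 + 2×8×7 ≡ 13 (mod 88)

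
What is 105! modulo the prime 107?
(106)! = (105)! × (106) ≡ -1 (mod 107). So (105)! ≡ -1 × (106)^(-1) ≡ (-1)×(-1) = 1 (mod 107)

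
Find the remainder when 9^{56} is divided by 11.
By Fermat: 9^{10} ≡ 1 (mod 11). 56 = 5×10 + 6. So 9^{56} ≡ 9^{6} ≡ 9 (mod 11)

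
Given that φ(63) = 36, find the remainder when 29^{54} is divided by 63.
By Euler: 29^{36} ≡ 1 (mod 63) since gcd(29, 63) = 1. 54 = 1×36 + 18. So 29^{54} ≡ 29^{18} ≡ 1 (mod 63)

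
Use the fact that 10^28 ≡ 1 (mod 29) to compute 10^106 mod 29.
By Fermat: 10^{28} ≡ 1 (mod 29). 106 = 3×28 + 22. So 10^{106} ≡ 10^{22} ≡ 4 (mod 29)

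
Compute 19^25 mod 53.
By repeated squaring (mod 53): 19^{1}≡19, 19^{2}≡43, 19^{4}≡47, 19^{8}≡36, 19^{16}≡24. Then 19^{25} = 19^{16+8+1} ≡ 24 × 36 × 19 ≡ 39 (mod 53)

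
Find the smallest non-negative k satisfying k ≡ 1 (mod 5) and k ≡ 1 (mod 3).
M = 5 × 3 = 15. M₁ = 3, y₁ ≡ 2 (mod 5). M₂ = 5, y₂ ≡ 2 (mod 3). k = 1×3×2 + 1×5×2 ≡ 1 (mod 15)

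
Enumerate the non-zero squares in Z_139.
Quadratic residues modulo 139: {1, 4, 5, 6, 7, 9, 11, 13, 16, 20, 24, 25, 28, 29, 30, 31, 34, 35, 36, 37, 38, 41, 42, 44, 45, 46, 47, 49, 51, 52, 54, 55, 57, 63, 64, 65, 66, 67, 69, 71, 77, 78, 79, 80, 81, 83, 86, 89, 91, 96, 99, 100, 106, 107, 112, 113, 116, 117, 118, 120, 121, 122, 124, 125, 127, 129, 131, 136, 137}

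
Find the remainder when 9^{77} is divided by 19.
By Fermat: 9^{18} ≡ 1 (mod 19). 77 = 4×18 + 5. So 9^{77} ≡ 9^{5} ≡ 16 (mod 19)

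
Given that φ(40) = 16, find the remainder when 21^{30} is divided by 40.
By Euler: 21^{16} ≡ 1 mod 40 since gcd(21, 40) = 1. 30 = 1×16 + 14. So 21^{30} ≡ 21^{14} ≡ 1 mod 40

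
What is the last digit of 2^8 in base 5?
Using Fermat: 2^{4} ≡ 1 mod 5. 8 ≡ 0 mod 4. So 2^{8} ≡ 2^{0} ≡ 1 mod 5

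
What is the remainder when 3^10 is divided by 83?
By repeated squaring mod 83: 3^{1}≡3, 3^{2}≡9, 3^{4}≡81, 3^{8}≡4. Then 3^{10} = 3^{8+2} ≡ 4 × 9 ≡ 36 mod 83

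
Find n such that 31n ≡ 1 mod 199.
Since 199 is prime, by Fermat 31^(-1) ≡ 31^{197} ≡ 122 mod 199. Verify: 31 × 122 = 3782 ≡ 1 mod 199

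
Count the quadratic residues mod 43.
The squaring map on Z_43* is 2-to-1, so there are (42)/2 = 21 QRs.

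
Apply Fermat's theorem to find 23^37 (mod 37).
By Fermat: 23^{36} ≡ 1 (mod 37). So 23^{37} = 23^{36} · 23^{1} ≡ 23^{1} ≡ 23 (mod 37)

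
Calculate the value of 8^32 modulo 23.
Using Fermat: 8^{22} ≡ 1 (mod 23). 32 ≡ 10 (mod 22). So 8^{32} ≡ 8^{10} ≡ 3 (mod 23)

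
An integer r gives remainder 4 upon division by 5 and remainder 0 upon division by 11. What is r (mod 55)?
M = 5 × 11 = 55. M₁ = 11, y₁ ≡ 1 (mod 5). M₂ = 5, y₂ ≡ 9 (mod 11). r = 4×11×1 + 0×5×9 ≡ 44 (mod 55)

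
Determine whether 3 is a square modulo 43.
By Euler's criterion: 3^{21} ≡ 42 (mod 43). Since this equals -1 (≡ 42), 3 is not a QR.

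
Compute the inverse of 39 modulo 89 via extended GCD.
Extended GCD: 39(16) + 89(-7) = 1. So 39^(-1) ≡ 16 (mod 89). Verify: 39 × 16 = 624 ≡ 1 (mod 89)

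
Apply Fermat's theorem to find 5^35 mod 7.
By Fermat: 5^{6} ≡ 1 mod 7. 35 = 5×6 + 5. So 5^{35} ≡ 5^{5} ≡ 3 mod 7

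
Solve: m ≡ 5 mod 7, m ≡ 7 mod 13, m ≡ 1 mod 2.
M = 7 × 13 × 2 = 182. M₁ = 26, y₁ ≡ 3 mod 7. M₂ = 14, y₂ ≡ 1 mod 13. M₃ = 91, y₃ ≡ 1 mod 2. m = 5×26×3 + 7×14×1 + 1×91×1 ≡ 33 mod 182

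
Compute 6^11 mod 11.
Using Fermat: 6^{10} ≡ 1 (mod 11). 11 ≡ 1 (mod 10). So 6^{11} ≡ 6^{1} ≡ 6 (mod 11)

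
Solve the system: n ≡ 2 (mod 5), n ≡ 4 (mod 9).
M = 5 × 9 = 45. M₁ = 9, y₁ ≡ 4 (mod 5). M₂ = 5, y₂ ≡ 2 (mod 9). n = 2×9×4 + 4×5×2 ≡ 22 (mod 45)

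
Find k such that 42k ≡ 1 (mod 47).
Since 47 is prime, by Fermat 42^(-1) ≡ 42^{45} ≡ 28 (mod 47). Verify: 42 × 28 = 1176 ≡ 1 (mod 47)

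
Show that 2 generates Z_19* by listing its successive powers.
2^1, 2^2, ..., 2^{18} mod 19: [2, 4, 8, 16, 13, 7, 14, 9, 18, 17, 15, 11, 3, 6, 12, 5, 10, 1]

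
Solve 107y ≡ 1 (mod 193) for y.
Since 193 is prime, by Fermat 107^(-1) ≡ 107^{191} ≡ 92 (mod 193). Verify: 107 × 92 = 9844 ≡ 1 (mod 193)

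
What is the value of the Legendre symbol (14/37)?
(14/37) = 14^{18} mod 37 = -1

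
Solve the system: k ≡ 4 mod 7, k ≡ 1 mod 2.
M = 7 × 2 = 14. M₁ = 2, y₁ ≡ 4 mod 7. M₂ = 7, y₂ ≡ 1 mod 2. k = 4×2×4 + 1×7×1 ≡ 11 mod 14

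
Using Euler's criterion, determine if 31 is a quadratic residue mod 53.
By Euler's criterion: 31^{26} ≡ 52 (mod 53). Since this equals -1 (≡ 52), 31 is not a QR.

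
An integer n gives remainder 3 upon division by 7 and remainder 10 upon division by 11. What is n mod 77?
M = 7 × 11 = 77. M₁ = 11, y₁ ≡ 2 mod 7. M₂ = 7, y₂ ≡ 8 mod 11. n = 3×11×2 + 10×7×8 ≡ 10 mod 77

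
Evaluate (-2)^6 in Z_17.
By repeated squaring (mod 17): (-2)^{1}≡15, (-2)^{2}≡4, (-2)^{4}≡16. Then (-2)^{6} = (-2)^{4+2} ≡ 16 × 4 ≡ 13 (mod 17)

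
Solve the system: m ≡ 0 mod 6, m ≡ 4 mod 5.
M = 6 × 5 = 30. M₁ = 5, y₁ ≡ 5 mod 6. M₂ = 6, y₂ ≡ 1 mod 5. m = 0×5×5 + 4×6×1 ≡ 24 mod 30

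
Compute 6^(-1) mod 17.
Since 17 is prime, by Fermat 6^(-1) ≡ 6^{15} ≡ 3 mod 17. Verify: 6 × 3 = 18 ≡ 1 mod 17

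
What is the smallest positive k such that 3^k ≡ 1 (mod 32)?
Powers of 3 mod 32: 3^1≡3, 3^2≡9, 3^3≡27, 3^4≡17, 3^5≡19, 3^6≡25, 3^7≡11, 3^8≡1. So the order of 3 is 8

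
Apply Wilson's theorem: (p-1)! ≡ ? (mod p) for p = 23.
By Wilson's theorem, (22)! ≡ -1 ≡ 22 mod 23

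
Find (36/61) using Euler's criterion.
(36/61) = 36^{30} mod 61 = 1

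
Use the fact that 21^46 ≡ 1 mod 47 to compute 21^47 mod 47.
By Fermat: 21^{46} ≡ 1 mod 47. So 21^{47} = 21^{46} · 21^{1} ≡ 21^{1} ≡ 21 mod 47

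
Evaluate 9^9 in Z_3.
By repeated squaring mod 3: 9^{1}≡0, 9^{2}≡0, 9^{4}≡0, 9^{8}≡0. Then 9^{9} = 9^{8+1} ≡ 0 × 0 ≡ 0 mod 3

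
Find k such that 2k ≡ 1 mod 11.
Since 11 is prime, by Fermat 2^(-1) ≡ 2^{9} ≡ 6 mod 11. Verify: 2 × 6 = 12 ≡ 1 mod 11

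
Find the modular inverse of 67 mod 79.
Since 79 is prime, by Fermat 67^(-1) ≡ 67^{77} ≡ 46 (mod 79). Verify: 67 × 46 = 3082 ≡ 1 (mod 79)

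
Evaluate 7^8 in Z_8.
By repeated squaring (mod 8): 7^{1}≡7, 7^{2}≡1, 7^{4}≡1, 7^{8}≡1. So 7^{8} ≡ 1 (mod 8)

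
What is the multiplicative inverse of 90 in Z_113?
Since 113 is prime, by Fermat 90^(-1) ≡ 90^{111} ≡ 54 mod 113. Verify: 90 × 54 = 4860 ≡ 1 mod 113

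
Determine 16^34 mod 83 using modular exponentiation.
By repeated squaring mod 83: 16^{1}≡16, 16^{2}≡7, 16^{4}≡49, 16^{8}≡77, 16^{16}≡36, 16^{32}≡51. Then 16^{34} = 16^{32+2} ≡ 51 × 7 ≡ 25 mod 83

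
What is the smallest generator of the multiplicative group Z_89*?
g = 3. For each prime q|88: 3^{44}≡88, 3^{8}≡64, none ≡ 1, so ord_89(3) = 88 and 3 is a primitive root.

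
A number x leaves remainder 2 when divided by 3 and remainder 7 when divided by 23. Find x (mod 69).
M = 3 × 23 = 69. M₁ = 23, y₁ ≡ 2 (mod 3). M₂ = 3, y₂ ≡ 8 (mod 23). x = 2×23×2 + 7×3×8 ≡ 53 (mod 69)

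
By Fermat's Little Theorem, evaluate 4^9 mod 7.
By Fermat: 4^{6} ≡ 1 mod 7. So 4^{9} = 4^{6} · 4^{3} ≡ 4^{3} ≡ 1 mod 7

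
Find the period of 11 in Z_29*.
Powers of 11 mod 29: 11^1≡11, 11^2≡5, 11^3≡26, 11^4≡25, 11^5≡14, 11^6≡9, 11^7≡12, 11^8≡16, 11^9≡2, 11^10≡22, 11^11≡10, 11^12≡23, 11^13≡21, 11^14≡28, 11^15≡18, 11^16≡24, 11^17≡3, 11^18≡4, 11^19≡15, 11^20≡20, 11^21≡17, 11^22≡13, 11^23≡27, 11^24≡7, 11^25≡19, 11^26≡6, 11^27≡8, 11^28≡1. So the order of 11 is 28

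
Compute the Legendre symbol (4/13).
(4/13) = 4^{6} mod 13 = 1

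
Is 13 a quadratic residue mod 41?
By Euler's criterion: 13^{20} ≡ 40 (mod 41). Since this equals -1 (≡ 40), 13 is not a QR.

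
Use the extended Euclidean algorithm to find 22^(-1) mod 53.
Extended GCD: 22(-12) + 53(5) = 1. So 22^(-1) ≡ -12 ≡ 41 mod 53. Verify: 22 × 41 = 902 ≡ 1 mod 53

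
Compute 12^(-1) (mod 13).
Since 13 is prime, by Fermat 12^(-1) ≡ 12^{11} ≡ 12 (mod 13). Verify: 12 × 12 = 144 ≡ 1 (mod 13)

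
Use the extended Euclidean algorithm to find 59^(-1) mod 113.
Extended GCD: 59(23) + 113(-12) = 1. So 59^(-1) ≡ 23 (mod 113). Verify: 59 × 23 = 1357 ≡ 1 (mod 113)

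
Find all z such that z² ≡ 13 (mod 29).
The square roots of 13 mod 29 are 10 and 19. Verify: 10² = 100 ≡ 13 (mod 29)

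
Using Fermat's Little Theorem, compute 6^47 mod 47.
By Fermat: 6^{46} ≡ 1 (mod 47). So 6^{47} = 6^{46} · 6^{1} ≡ 6^{1} ≡ 6 (mod 47)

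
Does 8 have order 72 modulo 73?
8^{3} ≡ 1 mod 73 and 3 < 72, so ord_73(8) = 3 ≠ 72 and 8 is not a primitive root.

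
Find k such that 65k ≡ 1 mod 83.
Since 83 is prime, by Fermat 65^(-1) ≡ 65^{81} ≡ 23 mod 83. Verify: 65 × 23 = 1495 ≡ 1 mod 83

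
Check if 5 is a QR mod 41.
By Euler's criterion: 5^{20} ≡ 1 (mod 41). Since this equals 1, 5 is a QR.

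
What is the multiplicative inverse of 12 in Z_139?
Since 139 is prime, by Fermat 12^(-1) ≡ 12^{137} ≡ 58 (mod 139). Verify: 12 × 58 = 696 ≡ 1 (mod 139)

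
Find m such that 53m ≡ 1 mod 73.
Since 73 is prime, by Fermat 53^(-1) ≡ 53^{71} ≡ 62 mod 73. Verify: 53 × 62 = 3286 ≡ 1 mod 73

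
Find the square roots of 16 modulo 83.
The square roots of 16 mod 83 are 4 and 79. Verify: 4² = 16 ≡ 16 (mod 83)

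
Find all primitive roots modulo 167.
There are φ(166) = 82 primitive roots mod 167: {5, 10, 13, 15, 17, 20, 23, 26, 30, 34, 35, 37, 39, 40, 41, 43, 45, 46, 51, 52, 53, 55, 59, 60, 67, 68, 69, 70, 71, 73, 74, 78, 79, 80, 82, 83, 86, 90, 91, 92, 95, 101, 102, 103, 104, 105, 106, 109, 110, 111, 113, 117, 118, 119, 120, 123, 125, 129, 131, 134, 135, 136, 138, 139, 140, 142, 143, 145, 146, 148, 149, 151, 153, 155, 156, 158, 159, 160, 161, 163, 164, 165}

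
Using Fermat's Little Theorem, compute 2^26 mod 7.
By Fermat: 2^{6} ≡ 1 mod 7. 26 = 4×6 + 2. So 2^{26} ≡ 2^{2} ≡ 4 mod 7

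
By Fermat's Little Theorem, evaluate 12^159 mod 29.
By Fermat: 12^{28} ≡ 1 (mod 29). 159 ≡ 19 (mod 28). So 12^{159} ≡ 12^{19} ≡ 17 (mod 29)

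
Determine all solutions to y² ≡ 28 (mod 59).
The square roots of 28 mod 59 are 21 and 38. Verify: 21² = 441 ≡ 28 (mod 59)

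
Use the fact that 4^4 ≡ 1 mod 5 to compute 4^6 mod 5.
By Fermat: 4^{4} ≡ 1 mod 5. So 4^{6} = 4^{4} · 4^{2} ≡ 4^{2} ≡ 1 mod 5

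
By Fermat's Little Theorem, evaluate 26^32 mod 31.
By Fermat: 26^{30} ≡ 1 mod 31. So 26^{32} = 26^{30} · 26^{2} ≡ 26^{2} ≡ 25 mod 31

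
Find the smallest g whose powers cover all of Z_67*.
g = 2. Powers: [2, 4, 8, 16, 32, 64, 61, 55, 43, ...] generates all 66 non-zero residues.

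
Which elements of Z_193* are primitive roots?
There are φ(192) = 64 primitive roots mod 193: {5, 10, 15, 17, 19, 22, 26, 30, 34, 37, 38, 40, 41, 44, 45, 47, 51, 52, 53, 57, 58, 61, 66, 70, 73, 77, 78, 79, 80, 82, 90, 91, 102, 103, 111, 113, 114, 115, 116, 120, 123, 127, 132, 135, 136, 140, 141, 142, 146, 148, 149, 152, 153, 155, 156, 159, 163, 167, 171, 174, 176, 178, 183, 188}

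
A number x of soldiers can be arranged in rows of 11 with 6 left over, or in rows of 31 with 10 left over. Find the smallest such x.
M = 11 × 31 = 341. M₁ = 31, y₁ ≡ 5 (mod 11). M₂ = 11, y₂ ≡ 17 (mod 31). x = 6×31×5 + 10×11×17 ≡ 72 (mod 341)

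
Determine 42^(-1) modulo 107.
Since 107 is prime, by Fermat 42^(-1) ≡ 42^{105} ≡ 79 (mod 107). Verify: 42 × 79 = 3318 ≡ 1 (mod 107)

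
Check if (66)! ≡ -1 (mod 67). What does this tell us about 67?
(66)! mod 67 = 66. Since this equals -1 (mod 67), Wilson confirms 67 is prime.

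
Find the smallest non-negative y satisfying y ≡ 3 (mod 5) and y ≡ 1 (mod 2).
M = 5 × 2 = 10. M₁ = 2, y₁ ≡ 3 (mod 5). M₂ = 5, y₂ ≡ 1 (mod 2). y = 3×2×3 + 1×5×1 ≡ 3 (mod 10)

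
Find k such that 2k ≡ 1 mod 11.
Since 11 is prime, by Fermat 2^(-1) ≡ 2^{9} ≡ 6 mod 11. Verify: 2 × 6 = 12 ≡ 1 mod 11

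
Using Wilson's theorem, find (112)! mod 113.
By Wilson's theorem, (112)! ≡ -1 ≡ 112 (mod 113)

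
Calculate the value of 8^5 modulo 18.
By repeated squaring mod 18: 8^{1}≡8, 8^{2}≡10, 8^{4}≡10. Then 8^{5} = 8^{4+1} ≡ 10 × 8 ≡ 8 mod 18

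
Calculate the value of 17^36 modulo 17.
By repeated squaring (mod 17): 17^{1}≡0, 17^{2}≡0, 17^{4}≡0, 17^{8}≡0, 17^{16}≡0, 17^{32}≡0. Then 17^{36} = 17^{32+4} ≡ 0 × 0 ≡ 0 (mod 17)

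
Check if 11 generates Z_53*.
11^{26} ≡ 1 mod 53 and 26 < 52, so ord_53(11) = 26 ≠ 52 and 11 is not a primitive root.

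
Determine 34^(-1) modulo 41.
Since 41 is prime, by Fermat 34^(-1) ≡ 34^{39} ≡ 35 (mod 41). Verify: 34 × 35 = 1190 ≡ 1 (mod 41)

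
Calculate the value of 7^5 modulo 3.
Using Fermat: 7^{2} ≡ 1 mod 3. 5 ≡ 1 mod 2. So 7^{5} ≡ 7^{1} ≡ 1 mod 3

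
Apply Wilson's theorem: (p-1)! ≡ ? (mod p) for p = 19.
By Wilson's theorem, (18)! ≡ -1 ≡ 18 mod 19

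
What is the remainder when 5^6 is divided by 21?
By repeated squaring mod 21: 5^{1}≡5, 5^{2}≡4, 5^{4}≡16. Then 5^{6} = 5^{4+2} ≡ 16 × 4 ≡ 1 mod 21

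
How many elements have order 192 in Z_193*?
There are φ(193-1) = φ(192) = 64 primitive roots modulo 193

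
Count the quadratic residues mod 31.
Exactly half the non-zero residues mod a prime are QRs: (31-1)/2 = 15.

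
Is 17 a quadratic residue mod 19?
By Euler's criterion: 17^{9} ≡ 1 (mod 19). Since this equals 1, 17 is a QR.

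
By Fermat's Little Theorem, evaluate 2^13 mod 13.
By Fermat: 2^{12} ≡ 1 mod 13. So 2^{13} = 2^{12} · 2^{1} ≡ 2^{1} ≡ 2 mod 13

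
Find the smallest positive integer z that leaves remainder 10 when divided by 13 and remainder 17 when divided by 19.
M = 13 × 19 = 247. M₁ = 19, y₁ ≡ 11 mod 13. M₂ = 13, y₂ ≡ 3 mod 19. z = 10×19×11 + 17×13×3 ≡ 36 mod 247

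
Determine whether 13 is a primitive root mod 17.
13^{4} ≡ 1 mod 17 and 4 < 16, so ord_17(13) = 4 ≠ 16 and 13 is not a primitive root.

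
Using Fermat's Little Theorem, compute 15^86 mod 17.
By Fermat: 15^{16} ≡ 1 (mod 17). 86 = 5×16 + 6. So 15^{86} ≡ 15^{6} ≡ 13 (mod 17)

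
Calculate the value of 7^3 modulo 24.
7^{3} = 343 ≡ 7 mod 24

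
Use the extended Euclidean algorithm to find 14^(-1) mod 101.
Extended GCD: 14(-36) + 101(5) = 1. So 14^(-1) ≡ -36 ≡ 65 mod 101. Verify: 14 × 65 = 910 ≡ 1 mod 101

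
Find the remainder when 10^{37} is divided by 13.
By Fermat: 10^{12} ≡ 1 mod 13. 37 = 3×12 + 1. So 10^{37} ≡ 10^{1} ≡ 10 mod 13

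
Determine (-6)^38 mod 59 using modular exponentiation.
By repeated squaring (mod 59): (-6)^{1}≡53, (-6)^{2}≡36, (-6)^{4}≡57, (-6)^{8}≡4, (-6)^{16}≡16, (-6)^{32}≡20. Then (-6)^{38} = (-6)^{32+4+2} ≡ 20 × 57 × 36 ≡ 35 (mod 59)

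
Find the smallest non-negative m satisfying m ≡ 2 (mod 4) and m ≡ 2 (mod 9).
M = 4 × 9 = 36. M₁ = 9, y₁ ≡ 1 (mod 4). M₂ = 4, y₂ ≡ 7 (mod 9). m = 2×9×1 + 2×4×7 ≡ 2 (mod 36)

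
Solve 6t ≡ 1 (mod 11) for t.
Since 11 is prime, by Fermat 6^(-1) ≡ 6^{9} ≡ 2 (mod 11). Verify: 6 × 2 = 12 ≡ 1 (mod 11)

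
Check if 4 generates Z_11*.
4^{5} ≡ 1 mod 11 and 5 < 10, so ord_11(4) = 5 ≠ 10 and 4 is not a primitive root.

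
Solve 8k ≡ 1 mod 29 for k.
Since 29 is prime, by Fermat 8^(-1) ≡ 8^{27} ≡ 11 mod 29. Verify: 8 × 11 = 88 ≡ 1 mod 29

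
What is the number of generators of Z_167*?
A prime p has φ(p-1) primitive roots; here φ(166) = 82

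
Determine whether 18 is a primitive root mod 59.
ord_59(18) divides 58. For each prime q|58: 18^{29}≡58, 18^{2}≡29, none ≡ 1. So 18 has order 58 and is a primitive root mod 59.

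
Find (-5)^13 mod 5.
By repeated squaring mod 5: (-5)^{1}≡0, (-5)^{2}≡0, (-5)^{4}≡0, (-5)^{8}≡0. Then (-5)^{13} = (-5)^{8+4+1} ≡ 0 × 0 × 0 ≡ 0 mod 5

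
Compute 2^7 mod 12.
By repeated squaring mod 12: 2^{1}≡2, 2^{2}≡4, 2^{4}≡4. Then 2^{7} = 2^{4+2+1} ≡ 4 × 4 × 2 ≡ 8 mod 12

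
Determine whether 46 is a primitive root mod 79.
46^{13} ≡ 1 mod 79 and 13 < 78, so ord_79(46) = 13 ≠ 78 and 46 is not a primitive root.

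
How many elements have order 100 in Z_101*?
A prime p has φ(p-1) primitive roots; here φ(100) = 40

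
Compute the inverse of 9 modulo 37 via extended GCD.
Extended GCD: 9(-4) + 37(1) = 1. So 9^(-1) ≡ -4 ≡ 33 mod 37. Verify: 9 × 33 = 297 ≡ 1 mod 37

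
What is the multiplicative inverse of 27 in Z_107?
Since 107 is prime, by Fermat 27^(-1) ≡ 27^{105} ≡ 4 (mod 107). Verify: 27 × 4 = 108 ≡ 1 (mod 107)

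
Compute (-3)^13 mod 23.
By repeated squaring (mod 23): (-3)^{1}≡20, (-3)^{2}≡9, (-3)^{4}≡12, (-3)^{8}≡6. Then (-3)^{13} = (-3)^{8+4+1} ≡ 6 × 12 × 20 ≡ 14 (mod 23)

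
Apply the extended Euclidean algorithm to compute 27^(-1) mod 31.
Extended GCD: 27(-8) + 31(7) = 1. So 27^(-1) ≡ -8 ≡ 23 mod 31. Verify: 27 × 23 = 621 ≡ 1 mod 31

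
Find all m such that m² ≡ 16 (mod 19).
The square roots of 16 mod 19 are 4 and 15. Verify: 4² = 16 ≡ 16 (mod 19)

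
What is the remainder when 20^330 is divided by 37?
Using Fermat: 20^{36} ≡ 1 (mod 37). 330 ≡ 6 (mod 36). So 20^{330} ≡ 20^{6} ≡ 27 (mod 37)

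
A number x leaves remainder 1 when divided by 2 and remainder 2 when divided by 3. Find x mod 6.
M = 2 × 3 = 6. M₁ = 3, y₁ ≡ 1 mod 2. M₂ = 2, y₂ ≡ 2 mod 3. x = 1×3×1 + 2×2×2 ≡ 5 mod 6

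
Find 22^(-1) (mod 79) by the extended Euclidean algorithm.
Extended GCD: 22(18) + 79(-5) = 1. So 22^(-1) ≡ 18 (mod 79). Verify: 22 × 18 = 396 ≡ 1 (mod 79)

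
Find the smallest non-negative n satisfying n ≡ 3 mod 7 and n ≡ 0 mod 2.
M = 7 × 2 = 14. M₁ = 2, y₁ ≡ 4 mod 7. M₂ = 7, y₂ ≡ 1 mod 2. n = 3×2×4 + 0×7×1 ≡ 10 mod 14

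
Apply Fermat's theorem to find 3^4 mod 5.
By Fermat's Little Theorem, 3^{4} ≡ 1 mod 5 since 5 is prime and gcd(3, 5) = 1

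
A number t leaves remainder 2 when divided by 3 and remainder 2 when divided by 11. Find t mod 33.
M = 3 × 11 = 33. M₁ = 11, y₁ ≡ 2 mod 3. M₂ = 3, y₂ ≡ 4 mod 11. t = 2×11×2 + 2×3×4 ≡ 2 mod 33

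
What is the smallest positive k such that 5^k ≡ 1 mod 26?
Powers of 5 mod 26: 5^1≡5, 5^2≡25, 5^3≡21, 5^4≡1. ord_26(5) = 4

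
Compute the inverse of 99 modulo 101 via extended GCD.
Extended GCD: 99(50) + 101(-49) = 1. So 99^(-1) ≡ 50 mod 101. Verify: 99 × 50 = 4950 ≡ 1 mod 101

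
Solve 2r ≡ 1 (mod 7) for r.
Since 7 is prime, by Fermat 2^(-1) ≡ 2^{5} ≡ 4 (mod 7). Verify: 2 × 4 = 8 ≡ 1 (mod 7)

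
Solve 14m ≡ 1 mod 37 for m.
Since 37 is prime, by Fermat 14^(-1) ≡ 14^{35} ≡ 8 mod 37. Verify: 14 × 8 = 112 ≡ 1 mod 37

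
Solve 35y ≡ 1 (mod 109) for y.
Since 109 is prime, by Fermat 35^(-1) ≡ 35^{107} ≡ 81 (mod 109). Verify: 35 × 81 = 2835 ≡ 1 (mod 109)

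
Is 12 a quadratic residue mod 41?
By Euler's criterion: 12^{20} ≡ 40 mod 41. Since this equals -1 (≡ 40), 12 is not a QR.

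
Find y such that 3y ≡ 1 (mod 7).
Since 7 is prime, by Fermat 3^(-1) ≡ 3^{5} ≡ 5 (mod 7). Verify: 3 × 5 = 15 ≡ 1 (mod 7)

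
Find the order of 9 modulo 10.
Powers of 9 mod 10: 9^1≡9, 9^2≡1. So the order of 9 is 2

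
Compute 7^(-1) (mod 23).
Since 23 is prime, by Fermat 7^(-1) ≡ 7^{21} ≡ 10 (mod 23). Verify: 7 × 10 = 70 ≡ 1 (mod 23)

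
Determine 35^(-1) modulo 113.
Since 113 is prime, by Fermat 35^(-1) ≡ 35^{111} ≡ 42 mod 113. Verify: 35 × 42 = 1470 ≡ 1 mod 113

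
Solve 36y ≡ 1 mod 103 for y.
Since 103 is prime, by Fermat 36^(-1) ≡ 36^{101} ≡ 83 mod 103. Verify: 36 × 83 = 2988 ≡ 1 mod 103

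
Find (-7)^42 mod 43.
Using Fermat: (-7)^{42} ≡ 1 mod 43. 42 ≡ 0 mod 42. So (-7)^{42} ≡ (-7)^{0} ≡ 1 mod 43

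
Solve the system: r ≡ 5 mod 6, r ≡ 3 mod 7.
M = 6 × 7 = 42. M₁ = 7, y₁ ≡ 1 mod 6. M₂ = 6, y₂ ≡ 6 mod 7. r = 5×7×1 + 3×6×6 ≡ 17 mod 42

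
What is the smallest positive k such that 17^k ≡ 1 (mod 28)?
Powers of 17 mod 28: 17^1≡17, 17^2≡9, 17^3≡13, 17^4≡25, 17^5≡5, 17^6≡1. So the order of 17 is 6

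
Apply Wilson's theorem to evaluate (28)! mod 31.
(30)! = (28)! × (29) × (30) ≡ -1 mod 31. So (28)! ≡ -1 × [(30)(29)]^(-1) ≡ 15 mod 31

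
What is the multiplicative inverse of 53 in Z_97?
Since 97 is prime, by Fermat 53^(-1) ≡ 53^{95} ≡ 11 (mod 97). Verify: 53 × 11 = 583 ≡ 1 (mod 97)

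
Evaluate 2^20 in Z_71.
By repeated squaring (mod 71): 2^{1}≡2, 2^{2}≡4, 2^{4}≡16, 2^{8}≡43, 2^{16}≡3. Then 2^{20} = 2^{16+4} ≡ 3 × 16 ≡ 48 (mod 71)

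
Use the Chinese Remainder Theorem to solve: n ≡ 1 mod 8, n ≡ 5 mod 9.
M = 8 × 9 = 72. M₁ = 9, y₁ ≡ 1 mod 8. M₂ = 8, y₂ ≡ 8 mod 9. n = 1×9×1 + 5×8×8 ≡ 41 mod 72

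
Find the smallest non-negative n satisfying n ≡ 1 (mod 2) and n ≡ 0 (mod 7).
M = 2 × 7 = 14. M₁ = 7, y₁ ≡ 1 (mod 2). M₂ = 2, y₂ ≡ 4 (mod 7). n = 1×7×1 + 0×2×4 ≡ 7 (mod 14)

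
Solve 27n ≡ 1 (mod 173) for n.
Since 173 is prime, by Fermat 27^(-1) ≡ 27^{171} ≡ 141 (mod 173). Verify: 27 × 141 = 3807 ≡ 1 (mod 173)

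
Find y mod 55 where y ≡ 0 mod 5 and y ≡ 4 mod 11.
M = 5 × 11 = 55. M₁ = 11, y₁ ≡ 1 mod 5. M₂ = 5, y₂ ≡ 9 mod 11. y = 0×11×1 + 4×5×9 ≡ 15 mod 55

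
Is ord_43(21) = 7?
Powers of 21 mod 43: 21^1≡21, 21^2≡11, 21^3≡16, 21^4≡35, 21^5≡4, 21^6≡41, 21^7≡1. First k with 21^k≡1 is k=7. Yes, ord_43(21) = 7.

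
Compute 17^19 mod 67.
By repeated squaring (mod 67): 17^{1}≡17, 17^{2}≡21, 17^{4}≡39, 17^{8}≡47, 17^{16}≡65. Then 17^{19} = 17^{16+2+1} ≡ 65 × 21 × 17 ≡ 23 (mod 67)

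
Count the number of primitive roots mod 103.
Number of primitive roots mod 103 = φ(p-1) = φ(102) = 32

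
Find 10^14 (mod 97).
By repeated squaring (mod 97): 10^{1}≡10, 10^{2}≡3, 10^{4}≡9, 10^{8}≡81. Then 10^{14} = 10^{8+4+2} ≡ 81 × 9 × 3 ≡ 53 (mod 97)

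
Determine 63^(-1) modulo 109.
Since 109 is prime, by Fermat 63^(-1) ≡ 63^{107} ≡ 45 (mod 109). Verify: 63 × 45 = 2835 ≡ 1 (mod 109)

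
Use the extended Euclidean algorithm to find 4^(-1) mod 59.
Extended GCD: 4(15) + 59(-1) = 1. So 4^(-1) ≡ 15 mod 59. Verify: 4 × 15 = 60 ≡ 1 mod 59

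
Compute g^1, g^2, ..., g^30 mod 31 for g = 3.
3^1, 3^2, ..., 3^{30} mod 31: [3, 9, 27, 19, 26, 16, 17, 20, 29, 25, 13, 8, 24, 10, 30, 28, 22, 4, 12, 5, 15, 14, 11, 2, 6, 18, 23, 7, 21, 1]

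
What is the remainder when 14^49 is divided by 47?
Using Fermat: 14^{46} ≡ 1 (mod 47). 49 ≡ 3 (mod 46). So 14^{49} ≡ 14^{3} ≡ 18 (mod 47)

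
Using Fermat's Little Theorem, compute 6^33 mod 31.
By Fermat: 6^{30} ≡ 1 mod 31. So 6^{33} = 6^{30} · 6^{3} ≡ 6^{3} ≡ 30 mod 31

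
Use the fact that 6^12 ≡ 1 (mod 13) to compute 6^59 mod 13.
By Fermat: 6^{12} ≡ 1 (mod 13). 59 = 4×12 + 11. So 6^{59} ≡ 6^{11} ≡ 11 (mod 13)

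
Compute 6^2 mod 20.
6^{2} = 36 ≡ 16 mod 20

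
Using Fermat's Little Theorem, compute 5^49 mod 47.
By Fermat: 5^{46} ≡ 1 mod 47. So 5^{49} = 5^{46} · 5^{3} ≡ 5^{3} ≡ 31 mod 47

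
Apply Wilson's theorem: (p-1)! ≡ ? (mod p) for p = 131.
By Wilson's theorem, (130)! ≡ -1 ≡ 130 (mod 131)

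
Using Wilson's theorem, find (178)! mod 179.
By Wilson's theorem, (178)! ≡ -1 ≡ 178 mod 179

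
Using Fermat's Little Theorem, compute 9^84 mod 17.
By Fermat: 9^{16} ≡ 1 mod 17. 84 = 5×16 + 4. So 9^{84} ≡ 9^{4} ≡ 16 mod 17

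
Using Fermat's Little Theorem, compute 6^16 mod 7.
By Fermat: 6^{6} ≡ 1 mod 7. 16 = 2×6 + 4. So 6^{16} ≡ 6^{4} ≡ 1 mod 7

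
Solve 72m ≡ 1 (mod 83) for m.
Since 83 is prime, by Fermat 72^(-1) ≡ 72^{81} ≡ 15 (mod 83). Verify: 72 × 15 = 1080 ≡ 1 (mod 83)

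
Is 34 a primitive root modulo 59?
ord_59(34) divides 58. For each prime q|58: 34^{29}≡58, 34^{2}≡35, none ≡ 1. So 34 has order 58 and is a primitive root mod 59.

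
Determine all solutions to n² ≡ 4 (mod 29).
The square roots of 4 mod 29 are 27 and 2. Verify: 27² = 729 ≡ 4 (mod 29)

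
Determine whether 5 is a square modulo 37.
By Euler's criterion: 5^{18} ≡ 36 (mod 37). Since this equals -1 (≡ 36), 5 is not a QR.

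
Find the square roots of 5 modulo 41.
The square roots of 5 mod 41 are 28 and 13. Verify: 28² = 784 ≡ 5 mod 41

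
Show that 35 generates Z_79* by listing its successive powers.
35^1, 35^2, ..., 35^{78} mod 79: [35, 40, 57, 20, 68, 10, 34, 5, 17, 42, 48, 21, 24, 50, 12, 25, 6, 52, 3, 26, 41, 13, 60, 46, 30, 23, 15, 51, 47, 65, 63, 72, 71, 36, 75, 18, 77, 9, 78, 44, 39, 22, 59, 11, 69, 45, 74, 62, 37, 31, 58, 55, 29, 67, 54, 73, 27, 76, 53, 38, 66, 19, 33, 49, 56, 64, 28, 32, 14, 16, 7, 8, 43, 4, 61, 2, 70, 1]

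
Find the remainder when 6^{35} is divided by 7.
By Fermat: 6^{6} ≡ 1 mod 7. 35 = 5×6 + 5. So 6^{35} ≡ 6^{5} ≡ 6 mod 7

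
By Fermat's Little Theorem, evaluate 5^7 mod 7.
By Fermat: 5^{6} ≡ 1 mod 7. So 5^{7} = 5^{6} · 5^{1} ≡ 5^{1} ≡ 5 mod 7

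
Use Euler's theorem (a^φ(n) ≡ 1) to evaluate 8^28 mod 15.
By Euler: 8^{8} ≡ 1 (mod 15) since gcd(8, 15) = 1. 28 = 3×8 + 4. So 8^{28} ≡ 8^{4} ≡ 1 (mod 15)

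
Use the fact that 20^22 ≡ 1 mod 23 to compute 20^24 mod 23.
By Fermat: 20^{22} ≡ 1 mod 23. So 20^{24} = 20^{22} · 20^{2} ≡ 20^{2} ≡ 9 mod 23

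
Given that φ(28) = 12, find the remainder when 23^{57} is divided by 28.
By Euler: 23^{12} ≡ 1 mod 28 since gcd(23, 28) = 1. 57 = 4×12 + 9. So 23^{57} ≡ 23^{9} ≡ 15 mod 28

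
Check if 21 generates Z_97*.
ord_97(21) divides 96. For each prime q|96: 21^{48}≡96, 21^{32}≡61, none ≡ 1. So 21 has order 96 and is a primitive root mod 97.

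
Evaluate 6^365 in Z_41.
Using Fermat: 6^{40} ≡ 1 mod 41. 365 ≡ 5 mod 40. So 6^{365} ≡ 6^{5} ≡ 27 mod 41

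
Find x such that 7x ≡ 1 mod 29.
Since 29 is prime, by Fermat 7^(-1) ≡ 7^{27} ≡ 25 mod 29. Verify: 7 × 25 = 175 ≡ 1 mod 29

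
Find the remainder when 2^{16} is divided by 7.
By Fermat: 2^{6} ≡ 1 mod 7. 16 = 2×6 + 4. So 2^{16} ≡ 2^{4} ≡ 2 mod 7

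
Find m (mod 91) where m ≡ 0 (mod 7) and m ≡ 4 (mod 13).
M = 7 × 13 = 91. M₁ = 13, y₁ ≡ 6 (mod 7). M₂ = 7, y₂ ≡ 2 (mod 13). m = 0×13×6 + 4×7×2 ≡ 56 (mod 91)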